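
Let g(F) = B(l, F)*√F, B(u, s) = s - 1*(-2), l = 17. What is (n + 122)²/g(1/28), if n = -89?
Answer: 20328*√7/19 ≈ 2830.7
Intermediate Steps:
B(u, s) = 2 + s (B(u, s) = s + 2 = 2 + s)
g(F) = √F*(2 + F) (g(F) = (2 + F)*√F = √F*(2 + F))
(n + 122)²/g(1/28) = (-89 + 122)²/((√(1/28)*(2 + 1/28))) = 33²/((√(1/28)*(2 + 1/28))) = 1089/(((√7/14)*(57/28))) = 1089/((57*√7/392)) = 1089*(56*√7/57) = 20328*√7/19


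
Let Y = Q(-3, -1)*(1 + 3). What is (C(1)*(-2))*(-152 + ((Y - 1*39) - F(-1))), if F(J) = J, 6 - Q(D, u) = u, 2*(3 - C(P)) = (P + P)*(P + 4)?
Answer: -648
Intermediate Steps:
C(P) = 3 - P*(4 + P) (C(P) = 3 - (P + P)*(P + 4)/2 = 3 - 2*P*(4 + P)/2 = 3 - P*(4 + P))
Q(D, u) = 6 - u
Y = 28 (Y = (6 - 1*(-1))*(1 + 3) = (6 + 1)*4 = 7*4 = 28)
(C(1)*(-2))*(-152 + ((Y - 1*39) - F(-1))) = ((3 - 1*1² - 4*1)*(-2))*(-152 + ((28 - 1*39) - 1*(-1))) = ((3 - 1*1 - 4)*(-2))*(-152 + ((28 - 39) + 1)) = ((3 - 1 - 4)*(-2))*(-152 + (-11 + 1)) = (-2*(-2))*(-152 - 10) = 4*(-162) = -648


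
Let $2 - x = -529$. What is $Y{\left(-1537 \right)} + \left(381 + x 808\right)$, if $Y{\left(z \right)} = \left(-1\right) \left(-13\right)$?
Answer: $429442$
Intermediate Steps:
$x = 531$ ($x = 2 - -529 = 2 + 529 = 531$)
$Y{\left(z \right)} = 13$
$Y{\left(-1537 \right)} + \left(381 + x 808\right) = 13 + \left(381 + 531 \cdot 808\right) = 13 + \left(381 + 429048\right) = 13 + 429429 = 429442$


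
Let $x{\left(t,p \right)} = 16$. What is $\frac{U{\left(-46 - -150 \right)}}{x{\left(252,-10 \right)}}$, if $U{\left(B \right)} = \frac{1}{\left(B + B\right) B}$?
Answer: $\frac{1}{346112} \approx 2.8892 \cdot 10^{-6}$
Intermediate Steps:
$U{\left(B \right)} = \frac{1}{2 B^{2}}$ ($U{\left(B \right)} = \frac{1}{2 B B} = \frac{\frac{1}{2} \frac{1}{B}}{B} = \frac{1}{2 B^{2}}$)
$\frac{U{\left(-46 - -150 \right)}}{x{\left(252,-10 \right)}} = \frac{\frac{1}{2} \frac{1}{\left(-46 - -150\right)^{2}}}{16} = \frac{1}{2 \left(-46 + 150\right)^{2}} \cdot \frac{1}{16} = \frac{1}{2 \cdot 10816} \cdot \frac{1}{16} = \frac{1}{2} \cdot \frac{1}{10816} \cdot \frac{1}{16} = \frac{1}{21632} \cdot \frac{1}{16} = \frac{1}{346112}$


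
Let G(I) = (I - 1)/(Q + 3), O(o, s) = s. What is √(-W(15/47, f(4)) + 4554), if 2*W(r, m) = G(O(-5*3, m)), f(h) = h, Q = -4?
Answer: √18222/2 ≈ 67.494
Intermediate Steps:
G(I) = 1 - I (G(I) = (I - 1)/(-4 + 3) = (-1 + I)/(-1) = (-1 + I)*(-1) = 1 - I)
W(r, m) = ½ - m/2 (W(r, m) = (1 - m)/2 = ½ - m/2)
√(-W(15/47, f(4)) + 4554) = √(-(½ - ½*4) + 4554) = √(-(½ - 2) + 4554) = √(-1*(-3/2) + 4554) = √(3/2 + 4554) = √(9111/2) = √18222/2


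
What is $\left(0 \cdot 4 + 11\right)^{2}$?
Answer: $121$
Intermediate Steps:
$\left(0 \cdot 4 + 11\right)^{2} = \left(0 + 11\right)^{2} = 11^{2} = 121$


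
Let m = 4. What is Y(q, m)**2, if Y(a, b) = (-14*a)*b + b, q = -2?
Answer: 13456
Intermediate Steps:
Y(a, b) = b - 14*a*b (Y(a, b) = -14*a*b + b = b - 14*a*b)
Y(q, m)**2 = (4*(1 - 14*(-2)))**2 = (4*(1 + 28))**2 = (4*29)**2 = 116**2 = 13456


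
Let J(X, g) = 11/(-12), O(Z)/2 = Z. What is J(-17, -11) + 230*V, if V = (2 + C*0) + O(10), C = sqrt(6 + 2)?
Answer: 60709/12 ≈ 5059.1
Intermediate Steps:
O(Z) = 2*Z
C = 2*sqrt(2) (C = sqrt(8) = 2*sqrt(2) ≈ 2.8284)
J(X, g) = -11/12 (J(X, g) = 11*(-1/12) = -11/12)
V = 22 (V = (2 + (2*sqrt(2))*0) + 2*10 = (2 + 0) + 20 = 2 + 20 = 22)
J(-17, -11) + 230*V = -11/12 + 230*22 = -11/12 + 5060 = 60709/12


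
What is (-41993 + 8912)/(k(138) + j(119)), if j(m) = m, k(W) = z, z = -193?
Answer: 33081/74 ≈ 447.04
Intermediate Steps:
k(W) = -193
(-41993 + 8912)/(k(138) + j(119)) = (-41993 + 8912)/(-193 + 119) = -33081/(-74) = -33081*(-1/74) = 33081/74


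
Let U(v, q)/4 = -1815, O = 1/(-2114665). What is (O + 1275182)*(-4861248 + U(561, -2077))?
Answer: -13128334661967138732/2114665 ≈ -6.2082e+12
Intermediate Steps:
O = -1/2114665 ≈ -4.7289e-7
U(v, q) = -7260 (U(v, q) = 4*(-1815) = -7260)
(O + 1275182)*(-4861248 + U(561, -2077)) = (-1/2114665 + 1275182)*(-4861248 - 7260) = (2696582744029/2114665)*(-4868508) = -13128334661967138732/2114665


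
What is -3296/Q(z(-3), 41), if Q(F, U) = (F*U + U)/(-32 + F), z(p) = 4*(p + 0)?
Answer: -13184/41 ≈ -321.56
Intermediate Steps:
z(p) = 4*p
Q(F, U) = (U + F*U)/(-32 + F)
-3296/Q(z(-3), 41) = -3296*(-32 + 4*(-3))/(41*(1 + 4*(-3))) = -3296*(-32 - 12)/(41*(1 - 12)) = -3296/(41*(-11)/(-44)) = -3296/(41*(-1/44)*(-11)) = -3296/41/4 = -3296*4/41 = -13184/41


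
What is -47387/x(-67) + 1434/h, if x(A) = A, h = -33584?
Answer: 795674465/1125064 ≈ 707.23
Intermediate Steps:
-47387/x(-67) + 1434/h = -47387/(-67) + 1434/(-33584) = -47387*(-1/67) + 1434*(-1/33584) = 47387/67 - 717/16792 = 795674465/1125064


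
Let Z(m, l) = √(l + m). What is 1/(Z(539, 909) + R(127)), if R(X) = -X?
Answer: -127/14681 - 2*√362/14681 ≈ -0.011243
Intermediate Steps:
1/(Z(539, 909) + R(127)) = 1/(√(909 + 539) - 1*127) = 1/(√1448 - 127) = 1/(2*√362 - 127) = 1/(-127 + 2*√362)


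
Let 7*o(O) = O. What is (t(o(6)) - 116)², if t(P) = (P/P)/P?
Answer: 474721/36 ≈ 13187.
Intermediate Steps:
o(O) = O/7
t(P) = 1/P
(t(o(6)) - 116)² = (1/((⅐)*6) - 116)² = (1/(6/7) - 116)² = (7/6 - 116)² = (-689/6)² = 474721/36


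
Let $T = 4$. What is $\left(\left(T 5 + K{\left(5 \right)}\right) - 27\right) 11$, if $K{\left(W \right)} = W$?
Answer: $-22$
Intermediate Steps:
$\left(\left(T 5 + K{\left(5 \right)}\right) - 27\right) 11 = \left(\left(4 \cdot 5 + 5\right) - 27\right) 11 = \left(\left(20 + 5\right) - 27\right) 11 = \left(25 - 27\right) 11 = \left(-2\right) 11 = -22$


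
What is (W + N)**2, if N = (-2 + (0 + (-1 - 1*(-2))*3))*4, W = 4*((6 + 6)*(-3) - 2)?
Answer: 21904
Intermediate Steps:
W = -152 (W = 4*(12*(-3) - 2) = 4*(-36 - 2) = 4*(-38) = -152)
N = 4 (N = (-2 + (0 + (-1 + 2)*3))*4 = (-2 + (0 + 1*3))*4 = (-2 + (0 + 3))*4 = (-2 + 3)*4 = 1*4 = 4)
(W + N)**2 = (-152 + 4)**2 = (-148)**2 = 21904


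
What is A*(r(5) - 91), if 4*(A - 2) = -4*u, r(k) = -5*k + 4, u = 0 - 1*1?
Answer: -336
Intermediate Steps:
u = -1 (u = 0 - 1 = -1)
r(k) = 4 - 5*k
A = 3 (A = 2 + (-4*(-1))/4 = 2 + (1/4)*4 = 2 + 1 = 3)
A*(r(5) - 91) = 3*((4 - 5*5) - 91) = 3*((4 - 25) - 91) = 3*(-21 - 91) = 3*(-112) = -336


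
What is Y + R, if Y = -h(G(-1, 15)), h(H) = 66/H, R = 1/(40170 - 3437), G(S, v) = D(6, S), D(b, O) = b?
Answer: -404062/36733 ≈ -11.000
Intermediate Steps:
G(S, v) = 6
R = 1/36733 ≈ 2.7223e-5
Y = -11 (Y = -66/6 = -1*11 = -11)
Y + R = -11 + 1/36733 = -404062/36733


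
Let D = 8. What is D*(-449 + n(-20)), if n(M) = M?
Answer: -3752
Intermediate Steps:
D*(-449 + n(-20)) = 8*(-449 - 20) = 8*(-469) = -3752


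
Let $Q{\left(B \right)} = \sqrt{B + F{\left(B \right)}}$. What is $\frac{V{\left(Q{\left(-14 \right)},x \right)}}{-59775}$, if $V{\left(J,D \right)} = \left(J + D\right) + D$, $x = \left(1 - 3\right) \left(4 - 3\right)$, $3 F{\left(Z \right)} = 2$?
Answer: $\frac{4}{59775} - \frac{2 i \sqrt{30}}{179325} \approx 6.6918 \cdot 10^{-5} - 6.1087 \cdot 10^{-5} i$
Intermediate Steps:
$F{\left(Z \right)} = \frac{2}{3}$ ($F{\left(Z \right)} = \frac{1}{3} \cdot 2 = \frac{2}{3}$)
$Q{\left(B \right)} = \sqrt{\frac{2}{3} + B}$ ($Q{\left(B \right)} = \sqrt{B + \frac{2}{3}} = \sqrt{\frac{2}{3} + B}$)
$x = -2$ ($x = \left(-2\right) 1 = -2$)
$V{\left(J,D \right)} = J + 2 D$ ($V{\left(J,D \right)} = \left(D + J\right) + D = J + 2 D$)
$\frac{V{\left(Q{\left(-14 \right)},x \right)}}{-59775} = \frac{\frac{\sqrt{6 + 9 \left(-14\right)}}{3} + 2 \left(-2\right)}{-59775} = \left(\frac{\sqrt{6 - 126}}{3} - 4\right) \left(- \frac{1}{59775}\right) = \left(\frac{\sqrt{-120}}{3} - 4\right) \left(- \frac{1}{59775}\right) = \left(\frac{2 i \sqrt{30}}{3} - 4\right) \left(- \frac{1}{59775}\right) = \left(-4 + \frac{2 i \sqrt{30}}{3}\right) \left(- \frac{1}{59775}\right) = \frac{4}{59775} - \frac{2 i \sqrt{30}}{179325}$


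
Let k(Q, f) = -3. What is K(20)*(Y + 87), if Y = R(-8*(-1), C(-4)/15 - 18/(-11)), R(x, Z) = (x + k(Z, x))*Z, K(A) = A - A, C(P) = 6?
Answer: 0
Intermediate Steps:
K(A) = 0
R(x, Z) = Z*(-3 + x) (R(x, Z) = (x - 3)*Z = (-3 + x)*Z = Z*(-3 + x))
Y = 112/11 (Y = (6/15 - 18/(-11))*(-3 - 8*(-1)) = (6*(1/15) - 18*(-1/11))*(-3 + 8) = (⅖ + 18/11)*5 = (112/55)*5 = 112/11 ≈ 10.182)
K(20)*(Y + 87) = 0*(112/11 + 87) = 0*(1069/11) = 0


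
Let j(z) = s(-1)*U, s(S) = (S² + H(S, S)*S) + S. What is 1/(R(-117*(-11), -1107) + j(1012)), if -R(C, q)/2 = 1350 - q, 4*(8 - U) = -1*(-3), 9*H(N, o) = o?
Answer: -36/176875 ≈ -0.00020353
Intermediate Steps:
H(N, o) = o/9
U = 29/4 (U = 8 - (-1)*(-3)/4 = 8 - ¼*3 = 8 - ¾ = 29/4 ≈ 7.2500)
s(S) = S + 10*S²/9 (s(S) = (S² + (S/9)*S) + S = (S² + S²/9) + S = 10*S²/9 + S = S + 10*S²/9)
R(C, q) = -2700 + 2*q (R(C, q) = -2*(1350 - q) = -2700 + 2*q)
j(z) = 29/36 (j(z) = ((⅑)*(-1)*(9 + 10*(-1)))*(29/4) = ((⅑)*(-1)*(9 - 10))*(29/4) = ((⅑)*(-1)*(-1))*(29/4) = (⅑)*(29/4) = 29/36)
1/(R(-117*(-11), -1107) + j(1012)) = 1/((-2700 + 2*(-1107)) + 29/36) = 1/((-2700 - 2214) + 29/36) = 1/(-4914 + 29/36) = 1/(-176875/36) = -36/176875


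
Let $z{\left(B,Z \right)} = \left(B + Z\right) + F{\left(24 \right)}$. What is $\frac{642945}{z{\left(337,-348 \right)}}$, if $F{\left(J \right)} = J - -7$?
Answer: $\frac{128589}{4} \approx 32147.0$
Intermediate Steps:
$F{\left(J \right)} = 7 + J$ ($F{\left(J \right)} = J + 7 = 7 + J$)
$z{\left(B,Z \right)} = 31 + B + Z$ ($z{\left(B,Z \right)} = \left(B + Z\right) + \left(7 + 24\right) = \left(B + Z\right) + 31 = 31 + B + Z$)
$\frac{642945}{z{\left(337,-348 \right)}} = \frac{642945}{31 + 337 - 348} = \frac{642945}{20} = 642945 \cdot \frac{1}{20} = \frac{128589}{4}$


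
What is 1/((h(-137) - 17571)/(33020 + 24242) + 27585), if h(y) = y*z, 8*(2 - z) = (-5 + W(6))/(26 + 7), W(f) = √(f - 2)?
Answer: 5039056/139000789263 ≈ 3.6252e-5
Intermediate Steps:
W(f) = √(-2 + f)
z = 177/88 (z = 2 - (-5 + √(-2 + 6))/(8*(26 + 7)) = 2 - (-5 + √4)/(8*33) = 2 - (-5 + 2)/(8*33) = 2 - (-3)/(8*33) = 2 - ⅛*(-1/11) = 2 + 1/88 = 177/88 ≈ 2.0114)
h(y) = 177*y/88 (h(y) = y*(177/88) = 177*y/88)
1/((h(-137) - 17571)/(33020 + 24242) + 27585) = 1/(((177/88)*(-137) - 17571)/(33020 + 24242) + 27585) = 1/((-24249/88 - 17571)/57262 + 27585) = 1/(-1570497/88*1/57262 + 27585) = 1/(-1570497/5039056 + 27585) = 1/(139000789263/5039056) = 5039056/139000789263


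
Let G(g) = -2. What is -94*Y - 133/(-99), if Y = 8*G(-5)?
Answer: 149029/99 ≈ 1505.3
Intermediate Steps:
Y = -16 (Y = 8*(-2) = -16)
-94*Y - 133/(-99) = -94*(-16) - 133/(-99) = 1504 - 133*(-1/99) = 1504 + 133/99 = 149029/99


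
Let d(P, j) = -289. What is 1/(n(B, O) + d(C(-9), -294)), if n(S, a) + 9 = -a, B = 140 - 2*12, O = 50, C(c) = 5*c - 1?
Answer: -1/348 ≈ -0.0028736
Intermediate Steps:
C(c) = -1 + 5*c
B = 116 (B = 140 - 1*24 = 140 - 24 = 116)
n(S, a) = -9 - a
1/(n(B, O) + d(C(-9), -294)) = 1/((-9 - 1*50) - 289) = 1/((-9 - 50) - 289) = 1/(-59 - 289) = 1/(-348) = -1/348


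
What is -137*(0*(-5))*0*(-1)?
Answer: 0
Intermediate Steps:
-137*(0*(-5))*0*(-1) = -137*0*0*(-1) = -0*(-1) = -137*0 = 0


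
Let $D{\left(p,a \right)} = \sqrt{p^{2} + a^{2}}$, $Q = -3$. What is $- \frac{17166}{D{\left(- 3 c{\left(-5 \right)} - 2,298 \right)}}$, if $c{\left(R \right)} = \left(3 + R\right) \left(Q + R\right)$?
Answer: $- \frac{8583 \sqrt{22826}}{22826} \approx -56.81$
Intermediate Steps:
$c{\left(R \right)} = \left(-3 + R\right) \left(3 + R\right)$ ($c{\left(R \right)} = \left(3 + R\right) \left(-3 + R\right) = \left(-3 + R\right) \left(3 + R\right)$)
$D{\left(p,a \right)} = \sqrt{a^{2} + p^{2}}$
$- \frac{17166}{D{\left(- 3 c{\left(-5 \right)} - 2,298 \right)}} = - \frac{17166}{\sqrt{298^{2} + \left(- 3 \left(-9 + \left(-5\right)^{2}\right) - 2\right)^{2}}} = - \frac{17166}{\sqrt{88804 + \left(- 3 \left(-9 + 25\right) - 2\right)^{2}}} = - \frac{17166}{\sqrt{88804 + \left(\left(-3\right) 16 - 2\right)^{2}}} = - \frac{17166}{\sqrt{88804 + \left(-48 - 2\right)^{2}}} = - \frac{17166}{\sqrt{88804 + \left(-50\right)^{2}}} = - \frac{17166}{\sqrt{88804 + 2500}} = - \frac{17166}{\sqrt{91304}} = - \frac{17166}{2 \sqrt{22826}} = - 17166 \frac{\sqrt{22826}}{45652} = - \frac{8583 \sqrt{22826}}{22826}$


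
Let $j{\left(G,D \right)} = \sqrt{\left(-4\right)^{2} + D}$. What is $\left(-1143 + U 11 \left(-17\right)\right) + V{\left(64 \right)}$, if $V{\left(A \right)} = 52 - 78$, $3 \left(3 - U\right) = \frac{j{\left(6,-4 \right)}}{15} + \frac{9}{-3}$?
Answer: $-1917 + \frac{374 \sqrt{3}}{45} \approx -1902.6$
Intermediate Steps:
$j{\left(G,D \right)} = \sqrt{16 + D}$
$U = 4 - \frac{2 \sqrt{3}}{45}$ ($U = 3 - \frac{\frac{\sqrt{16 - 4}}{15} + \frac{9}{-3}}{3} = 3 - \frac{\sqrt{12} \cdot \frac{1}{15} + 9 \left(- \frac{1}{3}\right)}{3} = 3 - \frac{2 \sqrt{3} \cdot \frac{1}{15} - 3}{3} = 3 - \frac{\frac{2 \sqrt{3}}{15} - 3}{3} = 3 - \frac{-3 + \frac{2 \sqrt{3}}{15}}{3} = 3 + \left(1 - \frac{2 \sqrt{3}}{45}\right) = 4 - \frac{2 \sqrt{3}}{45} \approx 3.923$)
$V{\left(A \right)} = -26$ ($V{\left(A \right)} = 52 - 78 = -26$)
$\left(-1143 + U 11 \left(-17\right)\right) + V{\left(64 \right)} = \left(-1143 + \left(4 - \frac{2 \sqrt{3}}{45}\right) 11 \left(-17\right)\right) - 26 = \left(-1143 + \left(44 - \frac{22 \sqrt{3}}{45}\right) \left(-17\right)\right) - 26 = \left(-1143 - \left(748 - \frac{374 \sqrt{3}}{45}\right)\right) - 26 = \left(-1891 + \frac{374 \sqrt{3}}{45}\right) - 26 = -1917 + \frac{374 \sqrt{3}}{45}$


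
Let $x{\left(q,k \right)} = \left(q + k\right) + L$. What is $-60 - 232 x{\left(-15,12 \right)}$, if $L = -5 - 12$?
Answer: $4580$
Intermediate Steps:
$L = -17$ ($L = -5 - 12 = -17$)
$x{\left(q,k \right)} = -17 + k + q$ ($x{\left(q,k \right)} = \left(q + k\right) - 17 = \left(k + q\right) - 17 = -17 + k + q$)
$-60 - 232 x{\left(-15,12 \right)} = -60 - 232 \left(-17 + 12 - 15\right) = -60 - -4640 = -60 + 4640 = 4580$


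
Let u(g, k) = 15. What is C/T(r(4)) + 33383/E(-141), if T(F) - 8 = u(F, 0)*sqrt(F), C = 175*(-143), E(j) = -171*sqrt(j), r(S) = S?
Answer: -25025/38 + 1757*I*sqrt(141)/1269 ≈ -658.55 + 16.441*I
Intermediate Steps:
C = -25025
T(F) = 8 + 15*sqrt(F)
C/T(r(4)) + 33383/E(-141) = -25025/(8 + 15*sqrt(4)) + 33383/((-171*I*sqrt(141))) = -25025/(8 + 15*2) + 33383/((-171*I*sqrt(141))) = -25025/(8 + 30) + 33383/((-171*I*sqrt(141))) = -25025/38 + 33383*(I*sqrt(141)/24111) = -25025*1/38 + 1757*I*sqrt(141)/1269 = -25025/38 + 1757*I*sqrt(141)/1269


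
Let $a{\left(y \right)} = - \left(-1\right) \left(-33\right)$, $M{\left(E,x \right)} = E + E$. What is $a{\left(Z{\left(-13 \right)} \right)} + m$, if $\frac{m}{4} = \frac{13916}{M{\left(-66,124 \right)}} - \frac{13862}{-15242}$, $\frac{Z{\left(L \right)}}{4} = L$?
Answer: $- \frac{113438213}{251493} \approx -451.06$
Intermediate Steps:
$M{\left(E,x \right)} = 2 E$
$Z{\left(L \right)} = 4 L$
$a{\left(y \right)} = -33$ ($a{\left(y \right)} = \left(-1\right) 33 = -33$)
$m = - \frac{105138944}{251493}$ ($m = 4 \left(\frac{13916}{2 \left(-66\right)} - \frac{13862}{-15242}\right) = 4 \left(\frac{13916}{-132} - - \frac{6931}{7621}\right) = 4 \left(13916 \left(- \frac{1}{132}\right) + \frac{6931}{7621}\right) = 4 \left(- \frac{3479}{33} + \frac{6931}{7621}\right) = 4 \left(- \frac{26284736}{251493}\right) = - \frac{105138944}{251493} \approx -418.06$)
$a{\left(Z{\left(-13 \right)} \right)} + m = -33 - \frac{105138944}{251493} = - \frac{113438213}{251493}$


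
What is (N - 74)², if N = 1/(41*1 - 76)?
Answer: 6713281/1225 ≈ 5480.2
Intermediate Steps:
N = -1/35 (N = 1/(41 - 76) = 1/(-35) = -1/35 ≈ -0.028571)
(N - 74)² = (-1/35 - 74)² = (-2591/35)² = 6713281/1225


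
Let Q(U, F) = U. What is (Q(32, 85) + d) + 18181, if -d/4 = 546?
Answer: 16029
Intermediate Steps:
d = -2184 (d = -4*546 = -2184)
(Q(32, 85) + d) + 18181 = (32 - 2184) + 18181 = -2152 + 18181 = 16029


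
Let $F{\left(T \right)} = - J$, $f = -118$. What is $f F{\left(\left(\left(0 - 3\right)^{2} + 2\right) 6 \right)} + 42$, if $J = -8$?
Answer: $-902$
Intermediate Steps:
$F{\left(T \right)} = 8$ ($F{\left(T \right)} = \left(-1\right) \left(-8\right) = 8$)
$f F{\left(\left(\left(0 - 3\right)^{2} + 2\right) 6 \right)} + 42 = \left(-118\right) 8 + 42 = -944 + 42 = -902$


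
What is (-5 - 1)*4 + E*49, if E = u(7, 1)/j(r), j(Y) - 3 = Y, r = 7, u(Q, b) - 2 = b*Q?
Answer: 201/10 ≈ 20.100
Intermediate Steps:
u(Q, b) = 2 + Q*b (u(Q, b) = 2 + b*Q = 2 + Q*b)
j(Y) = 3 + Y
E = 9/10 (E = (2 + 7*1)/(3 + 7) = (2 + 7)/10 = 9*(⅒) = 9/10 ≈ 0.90000)
(-5 - 1)*4 + E*49 = (-5 - 1)*4 + (9/10)*49 = -6*4 + 441/10 = -24 + 441/10 = 201/10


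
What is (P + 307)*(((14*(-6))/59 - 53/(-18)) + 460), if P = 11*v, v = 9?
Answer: 99497405/531 ≈ 1.8738e+5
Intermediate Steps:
P = 99 (P = 11*9 = 99)
(P + 307)*(((14*(-6))/59 - 53/(-18)) + 460) = (99 + 307)*(((14*(-6))/59 - 53/(-18)) + 460) = 406*((-84*1/59 - 53*(-1/18)) + 460) = 406*((-84/59 + 53/18) + 460) = 406*(1615/1062 + 460) = 406*(490135/1062) = 99497405/531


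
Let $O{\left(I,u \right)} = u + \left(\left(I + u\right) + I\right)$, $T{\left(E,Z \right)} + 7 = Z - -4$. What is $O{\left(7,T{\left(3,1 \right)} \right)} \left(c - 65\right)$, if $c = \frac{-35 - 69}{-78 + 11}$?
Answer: $- \frac{42510}{67} \approx -634.48$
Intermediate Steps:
$T{\left(E,Z \right)} = -3 + Z$ ($T{\left(E,Z \right)} = -7 + \left(Z - -4\right) = -7 + \left(Z + 4\right) = -7 + \left(4 + Z\right) = -3 + Z$)
$c = \frac{104}{67}$ ($c = - \frac{104}{-67} = \left(-104\right) \left(- \frac{1}{67}\right) = \frac{104}{67} \approx 1.5522$)
$O{\left(I,u \right)} = 2 I + 2 u$ ($O{\left(I,u \right)} = u + \left(u + 2 I\right) = 2 I + 2 u$)
$O{\left(7,T{\left(3,1 \right)} \right)} \left(c - 65\right) = \left(2 \cdot 7 + 2 \left(-3 + 1\right)\right) \left(\frac{104}{67} - 65\right) = \left(14 + 2 \left(-2\right)\right) \left(- \frac{4251}{67}\right) = \left(14 - 4\right) \left(- \frac{4251}{67}\right) = 10 \left(- \frac{4251}{67}\right) = - \frac{42510}{67}$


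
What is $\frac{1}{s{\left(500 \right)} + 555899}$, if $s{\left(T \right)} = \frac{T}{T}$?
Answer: $\frac{1}{555900} \approx 1.7989 \cdot 10^{-6}$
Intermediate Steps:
$s{\left(T \right)} = 1$
$\frac{1}{s{\left(500 \right)} + 555899} = \frac{1}{1 + 555899} = \frac{1}{555900}$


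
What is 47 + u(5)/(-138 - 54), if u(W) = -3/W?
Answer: 15041/320 ≈ 47.003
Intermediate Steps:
47 + u(5)/(-138 - 54) = 47 + (-3/5)/(-138 - 54) = 47 + (-3*1/5)/(-192) = 47 - 1/192*(-3/5) = 47 + 1/320 = 15041/320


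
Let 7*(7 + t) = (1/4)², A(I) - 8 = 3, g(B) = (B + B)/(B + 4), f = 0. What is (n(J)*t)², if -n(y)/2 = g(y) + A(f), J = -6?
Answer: 177182721/3136 ≈ 56500.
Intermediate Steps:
g(B) = 2*B/(4 + B) (g(B) = (2*B)/(4 + B) = 2*B/(4 + B))
A(I) = 11 (A(I) = 8 + 3 = 11)
n(y) = -22 - 4*y/(4 + y) (n(y) = -2*(2*y/(4 + y) + 11) = -2*(11 + 2*y/(4 + y)) = -22 - 4*y/(4 + y))
t = -783/112 (t = -7 + (1/4)²/7 = -7 + (¼)²/7 = -7 + (⅐)*(1/16) = -7 + 1/112 = -783/112 ≈ -6.9911)
(n(J)*t)² = ((2*(-44 - 13*(-6))/(4 - 6))*(-783/112))² = ((2*(-44 + 78)/(-2))*(-783/112))² = ((2*(-½)*34)*(-783/112))² = (-34*(-783/112))² = (13311/56)² = 177182721/3136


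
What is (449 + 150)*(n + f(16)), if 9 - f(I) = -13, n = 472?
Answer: 295906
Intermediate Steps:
f(I) = 22 (f(I) = 9 - 1*(-13) = 9 + 13 = 22)
(449 + 150)*(n + f(16)) = (449 + 150)*(472 + 22) = 599*494 = 295906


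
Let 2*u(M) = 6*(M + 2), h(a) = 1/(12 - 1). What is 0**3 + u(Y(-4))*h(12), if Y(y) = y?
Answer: -6/11 ≈ -0.54545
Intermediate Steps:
h(a) = 1/11
u(M) = 6 + 3*M (u(M) = (6*(M + 2))/2 = (6*(2 + M))/2 = (12 + 6*M)/2 = 6 + 3*M)
0**3 + u(Y(-4))*h(12) = 0**3 + (6 + 3*(-4))*(1/11) = 0 + (6 - 12)*(1/11) = 0 - 6*1/11 = 0 - 6/11 = -6/11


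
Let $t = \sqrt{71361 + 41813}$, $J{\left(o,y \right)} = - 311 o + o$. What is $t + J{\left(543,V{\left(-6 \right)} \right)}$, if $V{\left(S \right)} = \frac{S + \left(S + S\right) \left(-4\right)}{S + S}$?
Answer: $-168330 + \sqrt{113174} \approx -1.6799 \cdot 10^{5}$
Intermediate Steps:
$V{\left(S \right)} = - \frac{7}{2}$ ($V{\left(S \right)} = \frac{S + 2 S \left(-4\right)}{2 S} = \left(S - 8 S\right) \frac{1}{2 S} = - 7 S \frac{1}{2 S} = - \frac{7}{2}$)
$J{\left(o,y \right)} = - 310 o$
$t = \sqrt{113174} \approx 336.41$
$t + J{\left(543,V{\left(-6 \right)} \right)} = \sqrt{113174} - 168330 = -168330 + \sqrt{113174}$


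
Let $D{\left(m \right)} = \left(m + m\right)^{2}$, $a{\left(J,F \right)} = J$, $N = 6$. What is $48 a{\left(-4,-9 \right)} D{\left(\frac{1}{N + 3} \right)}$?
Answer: $- \frac{256}{27} \approx -9.4815$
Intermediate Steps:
$D{\left(m \right)} = 4 m^{2}$ ($D{\left(m \right)} = \left(2 m\right)^{2} = 4 m^{2}$)
$48 a{\left(-4,-9 \right)} D{\left(\frac{1}{N + 3} \right)} = 48 \left(-4\right) 4 \left(\frac{1}{6 + 3}\right)^{2} = - 192 \cdot 4 \left(\frac{1}{9}\right)^{2} = - 192 \cdot \frac{4}{81} = - 192 \cdot 4 \cdot \frac{1}{81} = \left(-192\right) \frac{4}{81} = - \frac{256}{27}$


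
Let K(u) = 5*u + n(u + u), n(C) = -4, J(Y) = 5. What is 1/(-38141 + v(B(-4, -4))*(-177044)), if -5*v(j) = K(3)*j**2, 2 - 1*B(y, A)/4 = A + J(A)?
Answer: 5/30969039 ≈ 1.6145e-7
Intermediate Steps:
K(u) = -4 + 5*u (K(u) = 5*u - 4 = -4 + 5*u)
B(y, A) = -12 - 4*A (B(y, A) = 8 - 4*(A + 5) = 8 - 4*(5 + A) = 8 + (-20 - 4*A) = -12 - 4*A)
v(j) = -11*j**2/5 (v(j) = -(-4 + 5*3)*j**2/5 = -(-4 + 15)*j**2/5 = -11*j**2/5)
1/(-38141 + v(B(-4, -4))*(-177044)) = 1/(-38141 - 11*(-12 - 4*(-4))**2/5*(-177044)) = 1/(-38141 - 11*(-12 + 16)**2/5*(-177044)) = 1/(-38141 - 11/5*4**2*(-177044)) = 1/(-38141 - 11/5*16*(-177044)) = 1/(-38141 - 176/5*(-177044)) = 1/(-38141 + 31159744/5) = 1/(30969039/5) = 5/30969039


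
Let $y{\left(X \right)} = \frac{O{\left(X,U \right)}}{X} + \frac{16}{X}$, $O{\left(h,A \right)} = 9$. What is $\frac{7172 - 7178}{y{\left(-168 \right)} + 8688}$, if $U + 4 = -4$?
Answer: $- \frac{1008}{1459559} \approx -0.00069062$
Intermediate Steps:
$U = -8$ ($U = -4 - 4 = -8$)
$y{\left(X \right)} = \frac{25}{X}$ ($y{\left(X \right)} = \frac{9}{X} + \frac{16}{X} = \frac{25}{X}$)
$\frac{7172 - 7178}{y{\left(-168 \right)} + 8688} = \frac{7172 - 7178}{\frac{25}{-168} + 8688} = - \frac{6}{25 \left(- \frac{1}{168}\right) + 8688} = - \frac{6}{- \frac{25}{168} + 8688} = - \frac{6}{\frac{1459559}{168}} = \left(-6\right) \frac{168}{1459559} = - \frac{1008}{1459559}$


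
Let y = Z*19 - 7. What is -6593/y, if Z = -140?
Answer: 6593/2667 ≈ 2.4721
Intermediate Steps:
y = -2667 (y = -140*19 - 7 = -2660 - 7 = -2667)
-6593/y = -6593/(-2667) = -6593*(-1/2667) = 6593/2667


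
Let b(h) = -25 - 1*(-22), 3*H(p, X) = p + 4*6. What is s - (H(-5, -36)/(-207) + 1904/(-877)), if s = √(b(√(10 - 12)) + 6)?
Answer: 1199047/544617 + √3 ≈ 3.9337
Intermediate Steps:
H(p, X) = 8 + p/3 (H(p, X) = (p + 4*6)/3 = (p + 24)/3 = (24 + p)/3 = 8 + p/3)
b(h) = -3 (b(h) = -25 + 22 = -3)
s = √3 (s = √(-3 + 6) = √3 ≈ 1.7320)
s - (H(-5, -36)/(-207) + 1904/(-877)) = √3 - ((8 + (⅓)*(-5))/(-207) + 1904/(-877)) = √3 - ((8 - 5/3)*(-1/207) + 1904*(-1/877)) = √3 - ((19/3)*(-1/207) - 1904/877) = √3 - (-19/621 - 1904/877) = √3 - 1*(-1199047/544617) = √3 + 1199047/544617 = 1199047/544617 + √3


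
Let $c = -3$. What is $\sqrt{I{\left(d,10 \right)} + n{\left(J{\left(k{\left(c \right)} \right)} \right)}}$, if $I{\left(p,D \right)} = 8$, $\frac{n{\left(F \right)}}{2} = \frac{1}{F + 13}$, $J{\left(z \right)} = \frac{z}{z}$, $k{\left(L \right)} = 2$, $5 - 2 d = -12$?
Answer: $\frac{\sqrt{399}}{7} \approx 2.8536$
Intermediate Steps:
$d = \frac{17}{2}$ ($d = \frac{5}{2} - -6 = \frac{5}{2} + 6 = \frac{17}{2} \approx 8.5$)
$J{\left(z \right)} = 1$
$n{\left(F \right)} = \frac{2}{13 + F}$ ($n{\left(F \right)} = \frac{2}{F + 13} = \frac{2}{13 + F}$)
$\sqrt{I{\left(d,10 \right)} + n{\left(J{\left(k{\left(c \right)} \right)} \right)}} = \sqrt{8 + \frac{2}{13 + 1}} = \sqrt{8 + \frac{2}{14}} = \sqrt{8 + 2 \cdot \frac{1}{14}} = \sqrt{8 + \frac{1}{7}} = \sqrt{\frac{57}{7}} = \frac{\sqrt{399}}{7}$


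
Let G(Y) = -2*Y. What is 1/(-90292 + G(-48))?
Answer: -1/90196 ≈ -1.1087e-5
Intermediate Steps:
1/(-90292 + G(-48)) = 1/(-90292 - 2*(-48)) = 1/(-90292 + 96) = 1/(-90196) = -1/90196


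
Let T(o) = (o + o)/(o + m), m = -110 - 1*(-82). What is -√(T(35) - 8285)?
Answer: -5*I*√331 ≈ -90.967*I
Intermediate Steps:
m = -28 (m = -110 + 82 = -28)
T(o) = 2*o/(-28 + o) (T(o) = (o + o)/(o - 28) = (2*o)/(-28 + o) = 2*o/(-28 + o))
-√(T(35) - 8285) = -√(2*35/(-28 + 35) - 8285) = -√(2*35/7 - 8285) = -√(2*35*(⅐) - 8285) = -√(10 - 8285) = -√(-8275) = -5*I*√331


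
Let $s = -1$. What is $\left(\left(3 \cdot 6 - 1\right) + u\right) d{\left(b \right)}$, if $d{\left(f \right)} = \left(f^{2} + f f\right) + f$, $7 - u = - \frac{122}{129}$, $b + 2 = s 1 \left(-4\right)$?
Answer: $\frac{32180}{129} \approx 249.46$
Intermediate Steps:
$b = 2$ ($b = -2 + \left(-1\right) 1 \left(-4\right) = -2 - -4 = -2 + 4 = 2$)
$u = \frac{1025}{129}$ ($u = 7 - - \frac{122}{129} = 7 + \frac{122}{129} = \frac{1025}{129} \approx 7.9457$)
$d{\left(f \right)} = f + 2 f^{2}$ ($d{\left(f \right)} = \left(f^{2} + f^{2}\right) + f = 2 f^{2} + f = f + 2 f^{2}$)
$\left(\left(3 \cdot 6 - 1\right) + u\right) d{\left(b \right)} = \left(\left(3 \cdot 6 - 1\right) + \frac{1025}{129}\right) 2 \left(1 + 2 \cdot 2\right) = \left(\left(18 - 1\right) + \frac{1025}{129}\right) 2 \left(1 + 4\right) = \left(17 + \frac{1025}{129}\right) 2 \cdot 5 = \frac{3218}{129} \cdot 10 = \frac{32180}{129}$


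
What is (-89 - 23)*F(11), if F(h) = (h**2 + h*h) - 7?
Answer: -26320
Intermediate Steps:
F(h) = -7 + 2*h**2 (F(h) = (h**2 + h**2) - 7 = 2*h**2 - 7 = -7 + 2*h**2)
(-89 - 23)*F(11) = (-89 - 23)*(-7 + 2*11**2) = -112*(-7 + 2*121) = -112*(-7 + 242) = -112*235 = -26320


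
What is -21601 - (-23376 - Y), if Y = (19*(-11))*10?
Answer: -315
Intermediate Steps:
Y = -2090 (Y = -209*10 = -2090)
-21601 - (-23376 - Y) = -21601 - (-23376 - 1*(-2090)) = -21601 - (-23376 + 2090) = -21601 - 1*(-21286) = -21601 + 21286 = -315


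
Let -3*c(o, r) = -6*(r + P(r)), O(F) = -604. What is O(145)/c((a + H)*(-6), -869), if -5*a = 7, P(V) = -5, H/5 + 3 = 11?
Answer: 151/437 ≈ 0.34554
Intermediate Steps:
H = 40 (H = -15 + 5*11 = -15 + 55 = 40)
a = -7/5 (a = -1/5*7 = -7/5 ≈ -1.4000)
c(o, r) = -10 + 2*r (c(o, r) = -(-2)*(r - 5) = -(-2)*(-5 + r) = -(30 - 6*r)/3 = -10 + 2*r)
O(145)/c((a + H)*(-6), -869) = -604/(-10 + 2*(-869)) = -604/(-10 - 1738) = -604/(-1748) = -604*(-1/1748) = 151/437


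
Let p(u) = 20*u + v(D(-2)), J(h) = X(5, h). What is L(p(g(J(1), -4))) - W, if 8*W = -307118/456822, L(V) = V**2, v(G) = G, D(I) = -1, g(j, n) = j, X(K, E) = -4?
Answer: 11988990127/1827288 ≈ 6561.1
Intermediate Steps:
J(h) = -4
p(u) = -1 + 20*u (p(u) = 20*u - 1 = -1 + 20*u)
W = -153559/1827288 (W = (-307118/456822)/8 = (-307118*1/456822)/8 = (1/8)*(-153559/228411) = -153559/1827288 ≈ -0.084037)
L(p(g(J(1), -4))) - W = (-1 + 20*(-4))**2 - 1*(-153559/1827288) = (-1 - 80)**2 + 153559/1827288 = (-81)**2 + 153559/1827288 = 6561 + 153559/1827288 = 11988990127/1827288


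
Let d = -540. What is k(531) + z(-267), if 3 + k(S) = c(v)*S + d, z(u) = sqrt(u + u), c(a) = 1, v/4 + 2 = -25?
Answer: -12 + I*sqrt(534) ≈ -12.0 + 23.108*I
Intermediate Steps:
v = -108 (v = -8 + 4*(-25) = -8 - 100 = -108)
z(u) = sqrt(2)*sqrt(u) (z(u) = sqrt(2*u) = sqrt(2)*sqrt(u))
k(S) = -543 + S (k(S) = -3 + (1*S - 540) = -3 + (S - 540) = -3 + (-540 + S) = -543 + S)
k(531) + z(-267) = (-543 + 531) + sqrt(2)*sqrt(-267) = -12 + sqrt(2)*(I*sqrt(267)) = -12 + I*sqrt(534)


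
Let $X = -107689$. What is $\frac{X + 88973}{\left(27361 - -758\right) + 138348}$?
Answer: $- \frac{18716}{166467} \approx -0.11243$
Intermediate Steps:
$\frac{X + 88973}{\left(27361 - -758\right) + 138348} = \frac{-107689 + 88973}{\left(27361 - -758\right) + 138348} = - \frac{18716}{\left(27361 + 758\right) + 138348} = - \frac{18716}{28119 + 138348} = - \frac{18716}{166467}$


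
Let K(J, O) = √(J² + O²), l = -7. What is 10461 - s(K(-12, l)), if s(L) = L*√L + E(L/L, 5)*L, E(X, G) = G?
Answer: 10461 - 193^(¾) - 5*√193 ≈ 10340.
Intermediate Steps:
s(L) = L^(3/2) + 5*L (s(L) = L*√L + 5*L = L^(3/2) + 5*L)
10461 - s(K(-12, l)) = 10461 - ((√((-12)² + (-7)²))^(3/2) + 5*√((-12)² + (-7)²)) = 10461 - ((√(144 + 49))^(3/2) + 5*√(144 + 49)) = 10461 - ((√193)^(3/2) + 5*√193) = 10461 - (193^(¾) + 5*√193) = 10461 + (-193^(¾) - 5*√193) = 10461 - 193^(¾) - 5*√193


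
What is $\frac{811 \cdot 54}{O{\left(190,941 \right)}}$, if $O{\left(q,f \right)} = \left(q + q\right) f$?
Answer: $\frac{21897}{178790} \approx 0.12247$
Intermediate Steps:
$O{\left(q,f \right)} = 2 f q$ ($O{\left(q,f \right)} = 2 q f = 2 f q$)
$\frac{811 \cdot 54}{O{\left(190,941 \right)}} = \frac{811 \cdot 54}{2 \cdot 941 \cdot 190} = \frac{43794}{357580} = 43794 \cdot \frac{1}{357580} = \frac{21897}{178790}$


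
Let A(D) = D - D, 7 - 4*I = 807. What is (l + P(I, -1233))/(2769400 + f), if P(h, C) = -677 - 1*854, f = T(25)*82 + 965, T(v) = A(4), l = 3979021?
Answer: 265166/184691 ≈ 1.4357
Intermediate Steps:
I = -200 (I = 7/4 - ¼*807 = 7/4 - 807/4 = -200)
A(D) = 0
T(v) = 0
f = 965 (f = 0*82 + 965 = 0 + 965 = 965)
P(h, C) = -1531 (P(h, C) = -677 - 854 = -1531)
(l + P(I, -1233))/(2769400 + f) = (3979021 - 1531)/(2769400 + 965) = 3977490/2770365 = 3977490*(1/2770365) = 265166/184691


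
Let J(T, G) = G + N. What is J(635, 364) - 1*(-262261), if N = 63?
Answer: 262688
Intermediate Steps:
J(T, G) = 63 + G (J(T, G) = G + 63 = 63 + G)
J(635, 364) - 1*(-262261) = (63 + 364) - 1*(-262261) = 427 + 262261 = 262688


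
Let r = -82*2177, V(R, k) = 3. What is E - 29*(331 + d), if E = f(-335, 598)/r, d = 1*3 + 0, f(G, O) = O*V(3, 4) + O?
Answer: -864544498/89257 ≈ -9686.0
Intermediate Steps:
f(G, O) = 4*O (f(G, O) = O*3 + O = 3*O + O = 4*O)
r = -178514
d = 3 (d = 3 + 0 = 3)
E = -1196/89257 (E = (4*598)/(-178514) = 2392*(-1/178514) = -1196/89257 ≈ -0.013400)
E - 29*(331 + d) = -1196/89257 - 29*(331 + 3) = -1196/89257 - 29*334 = -1196/89257 - 1*9686 = -1196/89257 - 9686 = -864544498/89257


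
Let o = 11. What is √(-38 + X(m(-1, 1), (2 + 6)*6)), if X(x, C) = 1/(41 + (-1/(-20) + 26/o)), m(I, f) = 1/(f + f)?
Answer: 9*I*√42769378/9551 ≈ 6.1625*I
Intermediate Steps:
m(I, f) = 1/(2*f)
X(x, C) = 220/9551 (X(x, C) = 1/(41 + (-1/(-20) + 26/11)) = 1/(41 + (-1*(-1/20) + 26*(1/11))) = 1/(41 + (1/20 + 26/11)) = 1/(41 + 531/220) = 1/(9551/220) = 220/9551)
√(-38 + X(m(-1, 1), (2 + 6)*6)) = √(-38 + 220/9551) = √(-362718/9551) = 9*I*√42769378/9551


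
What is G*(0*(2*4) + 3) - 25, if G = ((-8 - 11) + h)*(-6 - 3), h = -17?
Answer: 947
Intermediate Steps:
G = 324 (G = ((-8 - 11) - 17)*(-6 - 3) = (-19 - 17)*(-9) = -36*(-9) = 324)
G*(0*(2*4) + 3) - 25 = 324*(0*(2*4) + 3) - 25 = 324*(0*8 + 3) - 25 = 324*(0 + 3) - 25 = 324*3 - 25 = 972 - 25 = 947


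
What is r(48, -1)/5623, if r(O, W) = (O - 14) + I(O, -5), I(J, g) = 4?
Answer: 38/5623 ≈ 0.0067580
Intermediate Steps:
r(O, W) = -10 + O (r(O, W) = (O - 14) + 4 = (-14 + O) + 4 = -10 + O)
r(48, -1)/5623 = (-10 + 48)/5623 = 38*(1/5623) = 38/5623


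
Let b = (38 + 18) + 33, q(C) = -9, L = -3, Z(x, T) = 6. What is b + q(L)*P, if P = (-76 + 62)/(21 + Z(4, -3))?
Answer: 281/3 ≈ 93.667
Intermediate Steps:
P = -14/27 (P = (-76 + 62)/(21 + 6) = -14/27 ≈ -0.51852)
b = 89 (b = 56 + 33 = 89)
b + q(L)*P = 89 - 9*(-14/27) = 89 + 14/3 = 281/3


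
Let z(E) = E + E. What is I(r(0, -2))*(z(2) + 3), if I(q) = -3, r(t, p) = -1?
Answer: -21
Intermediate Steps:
z(E) = 2*E
I(r(0, -2))*(z(2) + 3) = -3*(2*2 + 3) = -3*(4 + 3) = -3*7 = -21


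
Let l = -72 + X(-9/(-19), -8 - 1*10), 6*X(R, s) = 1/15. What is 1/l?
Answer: -90/6479 ≈ -0.013891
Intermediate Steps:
X(R, s) = 1/90 (X(R, s) = (⅙)/15 = (⅙)*(1/15) = 1/90)
l = -6479/90 (l = -72 + 1/90 = -6479/90 ≈ -71.989)
1/l = 1/(-6479/90) = -90/6479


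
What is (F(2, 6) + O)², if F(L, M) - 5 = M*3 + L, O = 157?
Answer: 33124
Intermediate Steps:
F(L, M) = 5 + L + 3*M (F(L, M) = 5 + (M*3 + L) = 5 + (3*M + L) = 5 + (L + 3*M) = 5 + L + 3*M)
(F(2, 6) + O)² = ((5 + 2 + 3*6) + 157)² = ((5 + 2 + 18) + 157)² = (25 + 157)² = 182² = 33124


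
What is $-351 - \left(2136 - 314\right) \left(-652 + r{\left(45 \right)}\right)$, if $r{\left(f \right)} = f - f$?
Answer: $1187593$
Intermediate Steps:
$r{\left(f \right)} = 0$
$-351 - \left(2136 - 314\right) \left(-652 + r{\left(45 \right)}\right) = -351 - \left(2136 - 314\right) \left(-652 + 0\right) = -351 - 1822 \left(-652\right) = -351 - -1187944 = -351 + 1187944 = 1187593$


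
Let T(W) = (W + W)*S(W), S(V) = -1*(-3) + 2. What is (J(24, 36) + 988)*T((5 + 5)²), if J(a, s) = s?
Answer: 1024000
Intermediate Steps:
S(V) = 5 (S(V) = 3 + 2 = 5)
T(W) = 10*W (T(W) = (W + W)*5 = (2*W)*5 = 10*W)
(J(24, 36) + 988)*T((5 + 5)²) = (36 + 988)*(10*(5 + 5)²) = 1024*(10*10²) = 1024*(10*100) = 1024*1000 = 1024000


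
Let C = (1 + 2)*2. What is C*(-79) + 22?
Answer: -452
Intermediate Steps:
C = 6 (C = 3*2 = 6)
C*(-79) + 22 = 6*(-79) + 22 = -474 + 22 = -452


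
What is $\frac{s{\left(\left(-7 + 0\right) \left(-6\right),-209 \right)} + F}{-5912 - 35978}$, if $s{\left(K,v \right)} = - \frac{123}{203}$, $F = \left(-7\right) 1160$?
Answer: $\frac{1648483}{8503670} \approx 0.19386$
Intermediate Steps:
$F = -8120$
$s{\left(K,v \right)} = - \frac{123}{203}$ ($s{\left(K,v \right)} = \left(-123\right) \frac{1}{203} = - \frac{123}{203}$)
$\frac{s{\left(\left(-7 + 0\right) \left(-6\right),-209 \right)} + F}{-5912 - 35978} = \frac{- \frac{123}{203} - 8120}{-5912 - 35978} = - \frac{1648483}{203 \left(-41890\right)} = \left(- \frac{1648483}{203}\right) \left(- \frac{1}{41890}\right) = \frac{1648483}{8503670}$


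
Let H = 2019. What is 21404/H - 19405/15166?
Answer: 285434369/30620154 ≈ 9.3218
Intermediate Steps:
21404/H - 19405/15166 = 21404/2019 - 19405/15166 = 285434369/30620154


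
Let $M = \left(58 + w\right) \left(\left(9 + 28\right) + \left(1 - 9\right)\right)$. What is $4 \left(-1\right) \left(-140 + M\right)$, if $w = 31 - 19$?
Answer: $-7560$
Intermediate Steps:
$w = 12$
$M = 2030$ ($M = \left(58 + 12\right) \left(\left(9 + 28\right) + \left(1 - 9\right)\right) = 70 \left(37 - 8\right) = 70 \cdot 29 = 2030$)
$4 \left(-1\right) \left(-140 + M\right) = 4 \left(-1\right) \left(-140 + 2030\right) = \left(-4\right) 1890 = -7560$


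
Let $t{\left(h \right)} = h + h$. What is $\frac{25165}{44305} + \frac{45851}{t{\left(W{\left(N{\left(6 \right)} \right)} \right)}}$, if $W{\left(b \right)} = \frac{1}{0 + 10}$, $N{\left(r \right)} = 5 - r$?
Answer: $\frac{2031433588}{8861} \approx 2.2926 \cdot 10^{5}$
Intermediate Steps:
$W{\left(b \right)} = \frac{1}{10}$
$t{\left(h \right)} = 2 h$
$\frac{25165}{44305} + \frac{45851}{t{\left(W{\left(N{\left(6 \right)} \right)} \right)}} = \frac{25165}{44305} + \frac{45851}{2 \cdot \frac{1}{10}} = 25165 \cdot \frac{1}{44305} + 45851 \frac{1}{\frac{1}{5}} = \frac{5033}{8861} + 45851 \cdot 5 = \frac{5033}{8861} + 229255 = \frac{2031433588}{8861}$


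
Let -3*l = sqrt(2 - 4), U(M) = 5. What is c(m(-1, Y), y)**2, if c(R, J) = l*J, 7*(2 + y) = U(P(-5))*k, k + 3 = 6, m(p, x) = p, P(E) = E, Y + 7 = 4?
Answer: -2/441 ≈ -0.0045351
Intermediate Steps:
Y = -3 (Y = -7 + 4 = -3)
k = 3 (k = -3 + 6 = 3)
l = -I*sqrt(2)/3 (l = -sqrt(2 - 4)/3 = -I*sqrt(2)/3 ≈ -0.4714*I)
y = 1/7 (y = -2 + (5*3)/7 = -2 + (1/7)*15 = -2 + 15/7 = 1/7 ≈ 0.14286)
c(R, J) = -I*J*sqrt(2)/3 (c(R, J) = (-I*sqrt(2)/3)*J = -I*J*sqrt(2)/3)
c(m(-1, Y), y)**2 = (-1/3*I*1/7*sqrt(2))**2 = (-I*sqrt(2)/21)**2 = -2/441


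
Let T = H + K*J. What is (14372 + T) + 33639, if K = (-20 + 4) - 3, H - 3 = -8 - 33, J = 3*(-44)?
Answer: 50481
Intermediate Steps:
J = -132
H = -38 (H = 3 + (-8 - 33) = 3 - 41 = -38)
K = -19 (K = -16 - 3 = -19)
T = 2470 (T = -38 - 19*(-132) = -38 + 2508 = 2470)
(14372 + T) + 33639 = (14372 + 2470) + 33639 = 16842 + 33639 = 50481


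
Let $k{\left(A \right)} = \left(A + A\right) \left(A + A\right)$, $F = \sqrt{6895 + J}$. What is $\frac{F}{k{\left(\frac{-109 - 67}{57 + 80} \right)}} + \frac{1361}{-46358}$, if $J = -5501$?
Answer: $- \frac{1361}{46358} + \frac{18769 \sqrt{1394}}{123904} \approx 5.6264$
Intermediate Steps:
$F = \sqrt{1394}$ ($F = \sqrt{6895 - 5501} = \sqrt{1394} \approx 37.336$)
$k{\left(A \right)} = 4 A^{2}$ ($k{\left(A \right)} = 2 A 2 A = 4 A^{2}$)
$\frac{F}{k{\left(\frac{-109 - 67}{57 + 80} \right)}} + \frac{1361}{-46358} = \frac{\sqrt{1394}}{4 \left(\frac{-109 - 67}{57 + 80}\right)^{2}} + \frac{1361}{-46358} = \frac{\sqrt{1394}}{4 \left(- \frac{176}{137}\right)^{2}} + 1361 \left(- \frac{1}{46358}\right) = \frac{\sqrt{1394}}{4 \left(\left(-176\right) \frac{1}{137}\right)^{2}} - \frac{1361}{46358} = \frac{\sqrt{1394}}{4 \left(- \frac{176}{137}\right)^{2}} - \frac{1361}{46358} = \frac{\sqrt{1394}}{4 \cdot \frac{30976}{18769}} - \frac{1361}{46358} = \frac{\sqrt{1394}}{\frac{123904}{18769}} - \frac{1361}{46358} = \sqrt{1394} \cdot \frac{18769}{123904} - \frac{1361}{46358} = \frac{18769 \sqrt{1394}}{123904} - \frac{1361}{46358} = - \frac{1361}{46358} + \frac{18769 \sqrt{1394}}{123904}$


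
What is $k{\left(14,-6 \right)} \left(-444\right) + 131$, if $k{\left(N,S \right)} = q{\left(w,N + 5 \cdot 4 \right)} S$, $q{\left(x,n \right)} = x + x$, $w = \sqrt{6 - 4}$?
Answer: $131 + 5328 \sqrt{2} \approx 7665.9$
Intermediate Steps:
$w = \sqrt{2} \approx 1.4142$
$q{\left(x,n \right)} = 2 x$
$k{\left(N,S \right)} = 2 S \sqrt{2}$ ($k{\left(N,S \right)} = 2 \sqrt{2} S = 2 S \sqrt{2}$)
$k{\left(14,-6 \right)} \left(-444\right) + 131 = 2 \left(-6\right) \sqrt{2} \left(-444\right) + 131 = - 12 \sqrt{2} \left(-444\right) + 131 = 5328 \sqrt{2} + 131 = 131 + 5328 \sqrt{2}$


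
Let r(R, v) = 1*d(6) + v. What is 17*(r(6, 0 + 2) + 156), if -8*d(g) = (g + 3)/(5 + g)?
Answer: 236215/88 ≈ 2684.3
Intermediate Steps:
d(g) = -(3 + g)/(8*(5 + g)) (d(g) = -(g + 3)/(8*(5 + g)) = -(3 + g)/(8*(5 + g)))
r(R, v) = -9/88 + v (r(R, v) = 1*((-3 - 1*6)/(8*(5 + 6))) + v = 1*((1/8)*(-3 - 6)/11) + v = 1*((1/8)*(1/11)*(-9)) + v = 1*(-9/88) + v = -9/88 + v)
17*(r(6, 0 + 2) + 156) = 17*((-9/88 + (0 + 2)) + 156) = 17*((-9/88 + 2) + 156) = 17*(167/88 + 156) = 17*(13895/88) = 236215/88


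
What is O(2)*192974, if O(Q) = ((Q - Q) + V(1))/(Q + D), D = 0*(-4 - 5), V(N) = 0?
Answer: 0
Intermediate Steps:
D = 0 (D = 0*(-9) = 0)
O(Q) = 0 (O(Q) = ((Q - Q) + 0)/(Q + 0) = (0 + 0)/Q = 0/Q = 0)
O(2)*192974 = 0*192974 = 0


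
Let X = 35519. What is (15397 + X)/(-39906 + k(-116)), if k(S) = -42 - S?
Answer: -12729/9958 ≈ -1.2783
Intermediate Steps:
(15397 + X)/(-39906 + k(-116)) = (15397 + 35519)/(-39906 + (-42 - 1*(-116))) = 50916/(-39906 + (-42 + 116)) = 50916/(-39906 + 74) = 50916/(-39832) = 50916*(-1/39832) = -12729/9958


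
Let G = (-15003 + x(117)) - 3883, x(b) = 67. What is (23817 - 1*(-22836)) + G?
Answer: 27834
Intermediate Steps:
G = -18819 (G = (-15003 + 67) - 3883 = -14936 - 3883 = -18819)
(23817 - 1*(-22836)) + G = (23817 - 1*(-22836)) - 18819 = (23817 + 22836) - 18819 = 46653 - 18819 = 27834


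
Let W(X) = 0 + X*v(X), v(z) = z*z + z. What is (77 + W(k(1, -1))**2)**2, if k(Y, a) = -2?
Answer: 8649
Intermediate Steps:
v(z) = z + z**2 (v(z) = z**2 + z = z + z**2)
W(X) = X**2*(1 + X) (W(X) = 0 + X*(X*(1 + X)) = 0 + X**2*(1 + X) = X**2*(1 + X))
(77 + W(k(1, -1))**2)**2 = (77 + ((-2)**2*(1 - 2))**2)**2 = (77 + (4*(-1))**2)**2 = (77 + (-4)**2)**2 = (77 + 16)**2 = 93**2 = 8649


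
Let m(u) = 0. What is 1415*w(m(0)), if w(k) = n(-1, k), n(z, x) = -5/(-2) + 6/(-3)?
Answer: 1415/2 ≈ 707.50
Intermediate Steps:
n(z, x) = ½ (n(z, x) = -5*(-½) + 6*(-⅓) = 5/2 - 2 = ½)
w(k) = ½
1415*w(m(0)) = 1415*(½) = 1415/2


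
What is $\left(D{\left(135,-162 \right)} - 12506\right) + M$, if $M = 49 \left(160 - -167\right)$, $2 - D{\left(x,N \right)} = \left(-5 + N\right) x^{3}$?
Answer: $410886144$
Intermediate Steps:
$D{\left(x,N \right)} = 2 - x^{3} \left(-5 + N\right)$ ($D{\left(x,N \right)} = 2 - \left(-5 + N\right) x^{3} = 2 - x^{3} \left(-5 + N\right)$)
$M = 16023$ ($M = 49 \left(160 + 167\right) = 49 \cdot 327 = 16023$)
$\left(D{\left(135,-162 \right)} - 12506\right) + M = \left(\left(2 + 5 \cdot 135^{3} - - 162 \cdot 135^{3}\right) - 12506\right) + 16023 = \left(\left(2 + 5 \cdot 2460375 - \left(-162\right) 2460375\right) - 12506\right) + 16023 = \left(\left(2 + 12301875 + 398580750\right) - 12506\right) + 16023 = \left(410882627 - 12506\right) + 16023 = 410870121 + 16023 = 410886144$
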